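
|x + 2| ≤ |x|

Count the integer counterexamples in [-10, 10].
Counterexamples in [-10, 10]: {0, 1, 2, 3, 4, 5, 6, 7, 8, 9, 10}.

Counting them gives 11 values.

Answer: 11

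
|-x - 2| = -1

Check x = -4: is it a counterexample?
Substitute x = -4 into the relation:
x = -4: LHS = |-(-4) - 2| = |2| = 2; 2 = -1 — FAILS

Since the claim fails at x = -4, this value is a counterexample.

Answer: Yes, x = -4 is a counterexample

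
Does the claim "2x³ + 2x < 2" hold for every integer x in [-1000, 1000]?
The claim fails at x = 1:
x = 1: LHS = 2·1³ + 2·1 = 4; 4 < 2 — FAILS

Because a single integer refutes it, the statement is false.

Answer: False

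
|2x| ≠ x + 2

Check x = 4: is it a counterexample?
Substitute x = 4 into the relation:
x = 4: LHS = |2·4| = |8| = 8, RHS = 4 + 2 = 6; 8 ≠ 6 — holds

The claim holds here, so x = 4 is not a counterexample. (A counterexample exists elsewhere, e.g. x = 2.)

Answer: No, x = 4 is not a counterexample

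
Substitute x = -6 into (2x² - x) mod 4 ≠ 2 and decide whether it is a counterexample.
Substitute x = -6 into the relation:
x = -6: LHS = (2·(-6)² - (-6)) mod 4 = 78 mod 4 = 2; 2 ≠ 2 — FAILS

Since the claim fails at x = -6, this value is a counterexample.

Answer: Yes, x = -6 is a counterexample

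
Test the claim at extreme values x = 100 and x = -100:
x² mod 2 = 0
x = 100: LHS = (100²) mod 2 = 10000 mod 2 = 0; 0 = 0 — holds
x = -100: LHS = ((-100)²) mod 2 = 10000 mod 2 = 0; 0 = 0 — holds

Answer: Yes, holds for both x = 100 and x = -100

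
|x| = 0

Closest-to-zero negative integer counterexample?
Testing negative integers from -1 downward:
x = -1: LHS = |-1| = 1; 1 = 0 — FAILS  ← closest negative counterexample to 0

Answer: x = -1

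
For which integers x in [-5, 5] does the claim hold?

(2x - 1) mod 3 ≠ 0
Holds for: {-5, -3, -2, 0, 1, 3, 4}
Fails for: {-4, -1, 2, 5}

Answer: {-5, -3, -2, 0, 1, 3, 4}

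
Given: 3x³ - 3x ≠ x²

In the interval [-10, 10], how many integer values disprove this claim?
Counterexamples in [-10, 10]: {0}.

Counting them gives 1 values.

Answer: 1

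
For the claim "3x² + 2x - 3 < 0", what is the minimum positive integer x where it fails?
Testing positive integers:
x = 1: LHS = 3·1² + 2·1 - 3 = 2; 2 < 0 — FAILS  ← smallest positive counterexample

Answer: x = 1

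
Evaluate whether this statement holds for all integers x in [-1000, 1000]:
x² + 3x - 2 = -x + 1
The claim fails at x = 0:
x = 0: LHS = 0² + 3·0 - 2 = -2, RHS = -0 + 1 = 1; -2 = 1 — FAILS

Because a single integer refutes it, the statement is false.

Answer: False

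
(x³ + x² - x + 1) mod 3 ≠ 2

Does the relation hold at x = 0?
x = 0: LHS = (0³ + 0² - 0 + 1) mod 3 = 1 mod 3 = 1; 1 ≠ 2 — holds

The relation is satisfied at x = 0.

Answer: Yes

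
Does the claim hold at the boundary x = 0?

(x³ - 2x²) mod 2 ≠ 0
x = 0: LHS = (0³ - 2·0²) mod 2 = 0 mod 2 = 0; 0 ≠ 0 — FAILS

The relation fails at x = 0, so x = 0 is a counterexample.

Answer: No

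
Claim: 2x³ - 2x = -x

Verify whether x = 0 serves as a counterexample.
Substitute x = 0 into the relation:
x = 0: LHS = 2·0³ - 2·0 = 0, RHS = -0 = 0; 0 = 0 — holds

The claim holds here, so x = 0 is not a counterexample. (A counterexample exists elsewhere, e.g. x = 1.)

Answer: No, x = 0 is not a counterexample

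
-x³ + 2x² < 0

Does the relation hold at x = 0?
x = 0: LHS = -0³ + 2·0² = 0; 0 < 0 — FAILS

The relation fails at x = 0, so x = 0 is a counterexample.

Answer: No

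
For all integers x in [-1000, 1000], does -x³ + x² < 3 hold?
The claim fails at x = -2:
x = -2: LHS = -(-2)³ + (-2)² = 12; 12 < 3 — FAILS

Because a single integer refutes it, the statement is false.

Answer: False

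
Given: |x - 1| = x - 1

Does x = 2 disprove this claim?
Substitute x = 2 into the relation:
x = 2: LHS = |2 - 1| = |1| = 1, RHS = 2 - 1 = 1; 1 = 1 — holds

The claim holds here, so x = 2 is not a counterexample. (A counterexample exists elsewhere, e.g. x = 0.)

Answer: No, x = 2 is not a counterexample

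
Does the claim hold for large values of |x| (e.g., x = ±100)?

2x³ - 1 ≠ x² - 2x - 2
x = 100: LHS = 2·100³ - 1 = 1999999, RHS = 100² - 2·100 - 2 = 9798; 1999999 ≠ 9798 — holds
x = -100: LHS = 2·(-100)³ - 1 = -2000001, RHS = (-100)² - 2·(-100) - 2 = 10198; -2000001 ≠ 10198 — holds

Answer: Yes, holds for both x = 100 and x = -100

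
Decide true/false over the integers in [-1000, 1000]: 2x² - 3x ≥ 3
The claim fails at x = 0:
x = 0: LHS = 2·0² - 3·0 = 0; 0 ≥ 3 — FAILS

Because a single integer refutes it, the statement is false.

Answer: False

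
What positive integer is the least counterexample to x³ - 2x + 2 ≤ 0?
Testing positive integers:
x = 1: LHS = 1³ - 2·1 + 2 = 1; 1 ≤ 0 — FAILS  ← smallest positive counterexample

Answer: x = 1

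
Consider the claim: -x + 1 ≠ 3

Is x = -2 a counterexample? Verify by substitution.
Substitute x = -2 into the relation:
x = -2: LHS = -(-2) + 1 = 3; 3 ≠ 3 — FAILS

Since the claim fails at x = -2, this value is a counterexample.

Answer: Yes, x = -2 is a counterexample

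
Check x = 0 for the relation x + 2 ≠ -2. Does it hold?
x = 0: LHS = 0 + 2 = 2; 2 ≠ -2 — holds

The relation is satisfied at x = 0.

Answer: Yes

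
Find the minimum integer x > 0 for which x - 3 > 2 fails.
Testing positive integers:
x = 1: LHS = 1 - 3 = -2; -2 > 2 — FAILS  ← smallest positive counterexample

Answer: x = 1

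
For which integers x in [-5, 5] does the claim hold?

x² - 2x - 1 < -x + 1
Holds for: {0, 1}
Fails for: {-5, -4, -3, -2, -1, 2, 3, 4, 5}

Answer: {0, 1}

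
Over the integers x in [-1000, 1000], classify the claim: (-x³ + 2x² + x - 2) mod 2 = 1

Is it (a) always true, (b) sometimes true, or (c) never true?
For a polynomial with integer coefficients, its value mod 2 depends only on x mod 2, so it suffices to check one representative of each residue class, x = 0, 1:
x = 0: LHS = (-0³ + 2·0² + 0 - 2) mod 2 = (-2) mod 2 = 0; 0 = 1 — FAILS
x = 1: LHS = (-1³ + 2·1² + 1 - 2) mod 2 = 0 mod 2 = 0; 0 = 1 — FAILS
The relation fails in every residue class, so the claimed relation (=) fails for every integer in [-1000, 1000].

No integer in the range satisfies it.

Answer: Never true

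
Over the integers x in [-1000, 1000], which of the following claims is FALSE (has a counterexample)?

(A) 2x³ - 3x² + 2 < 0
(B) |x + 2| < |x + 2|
(A) x = 0: LHS = 2·0³ - 3·0² + 2 = 2; 2 < 0 — FAILS
(B) x = 0: LHS = |0 + 2| = |2| = 2, RHS = |0 + 2| = |2| = 2; 2 < 2 — FAILS

Answer: Both A and B are false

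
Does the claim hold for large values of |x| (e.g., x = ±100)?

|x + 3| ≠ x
x = 100: LHS = |100 + 3| = |103| = 103; 103 ≠ 100 — holds
x = -100: LHS = |(-100) + 3| = |-97| = 97; 97 ≠ -100 — holds

Answer: Yes, holds for both x = 100 and x = -100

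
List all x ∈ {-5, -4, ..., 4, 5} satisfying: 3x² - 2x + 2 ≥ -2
Over all integers in [-5, 5], LHS − RHS is smallest at x = 0, where it equals 4:
x = 0: LHS = 3·0² - 2·0 + 2 = 2; 2 ≥ -2 — holds
At the ends of the range:
x = -5: LHS = 3·(-5)² - 2·(-5) + 2 = 87; 87 ≥ -2 — holds
x = 5: LHS = 3·5² - 2·5 + 2 = 67; 67 ≥ -2 — holds
Hence LHS − RHS is never negative, i.e. LHS ≥ RHS throughout, so the relation holds for every integer in [-5, 5].

Answer: All integers in [-5, 5]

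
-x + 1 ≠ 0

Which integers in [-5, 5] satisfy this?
Holds for: {-5, -4, -3, -2, -1, 0, 2, 3, 4, 5}
Fails for: {1}

Answer: {-5, -4, -3, -2, -1, 0, 2, 3, 4, 5}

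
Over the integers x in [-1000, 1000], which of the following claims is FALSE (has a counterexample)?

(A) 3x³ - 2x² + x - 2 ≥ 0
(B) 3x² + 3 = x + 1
(A) x = 0: LHS = 3·0³ - 2·0² + 0 - 2 = -2; -2 ≥ 0 — FAILS
(B) x = 0: LHS = 3·0² + 3 = 3, RHS = 0 + 1 = 1; 3 = 1 — FAILS

Answer: Both A and B are false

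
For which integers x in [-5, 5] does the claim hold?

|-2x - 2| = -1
An absolute value is never negative, so the left side is ≥ 0 for every x, while the right side is -1. Tightest case in [-5, 5] is x = -1:
x = -1: LHS = |-2·(-1) - 2| = |0| = 0; 0 = -1 — FAILS
Hence LHS − RHS is never 0, i.e. the two sides are never equal, so the claimed relation (=) fails for every integer in [-5, 5].

Answer: None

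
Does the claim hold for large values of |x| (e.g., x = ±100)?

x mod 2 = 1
x = 100: LHS = 100 mod 2 = 0; 0 = 1 — FAILS
x = -100: LHS = (-100) mod 2 = 0; 0 = 1 — FAILS

Answer: No, fails for both x = 100 and x = -100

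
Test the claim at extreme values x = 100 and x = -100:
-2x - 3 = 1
x = 100: LHS = -2·100 - 3 = -203; -203 = 1 — FAILS
x = -100: LHS = -2·(-100) - 3 = 197; 197 = 1 — FAILS

Answer: No, fails for both x = 100 and x = -100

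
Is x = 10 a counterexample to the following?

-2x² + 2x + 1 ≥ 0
Substitute x = 10 into the relation:
x = 10: LHS = -2·10² + 2·10 + 1 = -179; -179 ≥ 0 — FAILS

Since the claim fails at x = 10, this value is a counterexample.

Answer: Yes, x = 10 is a counterexample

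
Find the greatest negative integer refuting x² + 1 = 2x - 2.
Testing negative integers from -1 downward:
x = -1: LHS = (-1)² + 1 = 2, RHS = 2·(-1) - 2 = -4; 2 = -4 — FAILS  ← closest negative counterexample to 0

Answer: x = -1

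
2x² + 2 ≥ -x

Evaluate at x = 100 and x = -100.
x = 100: LHS = 2·100² + 2 = 20002; 20002 ≥ -100 — holds
x = -100: LHS = 2·(-100)² + 2 = 20002, RHS = -(-100) = 100; 20002 ≥ 100 — holds

Answer: Yes, holds for both x = 100 and x = -100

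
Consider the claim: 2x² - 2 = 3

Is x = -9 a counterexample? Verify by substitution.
Substitute x = -9 into the relation:
x = -9: LHS = 2·(-9)² - 2 = 160; 160 = 3 — FAILS

Since the claim fails at x = -9, this value is a counterexample.

Answer: Yes, x = -9 is a counterexample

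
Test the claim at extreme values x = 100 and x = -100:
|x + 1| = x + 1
x = 100: LHS = |100 + 1| = |101| = 101, RHS = 100 + 1 = 101; 101 = 101 — holds
x = -100: LHS = |(-100) + 1| = |-99| = 99, RHS = (-100) + 1 = -99; 99 = -99 — FAILS

Answer: Partially: holds for x = 100, fails for x = -100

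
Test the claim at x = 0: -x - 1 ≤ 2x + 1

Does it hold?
x = 0: LHS = -0 - 1 = -1, RHS = 2·0 + 1 = 1; -1 ≤ 1 — holds

The relation is satisfied at x = 0.

Answer: Yes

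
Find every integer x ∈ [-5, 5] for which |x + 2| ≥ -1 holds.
An absolute value is never negative, so the left side is ≥ 0 for every x, while the right side is -1. Tightest case in [-5, 5] is x = -2:
x = -2: LHS = |(-2) + 2| = |0| = 0; 0 ≥ -1 — holds
Hence LHS − RHS is never negative, i.e. LHS ≥ RHS throughout, so the relation holds for every integer in [-5, 5].

Answer: All integers in [-5, 5]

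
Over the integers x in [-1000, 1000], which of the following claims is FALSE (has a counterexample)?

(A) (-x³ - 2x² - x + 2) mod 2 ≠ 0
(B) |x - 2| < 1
(A) x = 0: LHS = (-0³ - 2·0² - 0 + 2) mod 2 = 2 mod 2 = 0; 0 ≠ 0 — FAILS
(B) x = 0: LHS = |0 - 2| = |-2| = 2; 2 < 1 — FAILS

Answer: Both A and B are false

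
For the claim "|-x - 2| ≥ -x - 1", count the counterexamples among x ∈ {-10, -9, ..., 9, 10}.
Counterexamples in [-10, 10]: {-10, -9, -8, -7, -6, -5, -4, -3, -2}.

Counting them gives 9 values.

Answer: 9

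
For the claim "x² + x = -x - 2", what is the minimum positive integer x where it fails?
Testing positive integers:
x = 1: LHS = 1² + 1 = 2, RHS = -1 - 2 = -3; 2 = -3 — FAILS  ← smallest positive counterexample

Answer: x = 1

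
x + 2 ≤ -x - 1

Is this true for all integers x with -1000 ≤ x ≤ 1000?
The claim fails at x = 0:
x = 0: LHS = 0 + 2 = 2, RHS = -0 - 1 = -1; 2 ≤ -1 — FAILS

Because a single integer refutes it, the statement is false.

Answer: False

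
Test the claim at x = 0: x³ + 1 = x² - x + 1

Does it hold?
x = 0: LHS = 0³ + 1 = 1, RHS = 0² - 0 + 1 = 1; 1 = 1 — holds

The relation is satisfied at x = 0.

Answer: Yes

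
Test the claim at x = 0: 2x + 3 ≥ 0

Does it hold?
x = 0: LHS = 2·0 + 3 = 3; 3 ≥ 0 — holds

The relation is satisfied at x = 0.

Answer: Yes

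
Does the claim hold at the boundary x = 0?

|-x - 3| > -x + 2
x = 0: LHS = |-0 - 3| = |-3| = 3, RHS = -0 + 2 = 2; 3 > 2 — holds

The relation is satisfied at x = 0.

Answer: Yes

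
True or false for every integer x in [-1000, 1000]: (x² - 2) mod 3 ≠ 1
The claim fails at x = 0:
x = 0: LHS = (0² - 2) mod 3 = (-2) mod 3 = 1; 1 ≠ 1 — FAILS

Because a single integer refutes it, the statement is false.

Answer: False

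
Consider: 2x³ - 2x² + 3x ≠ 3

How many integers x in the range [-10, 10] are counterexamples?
Counterexamples in [-10, 10]: {1}.

Counting them gives 1 values.

Answer: 1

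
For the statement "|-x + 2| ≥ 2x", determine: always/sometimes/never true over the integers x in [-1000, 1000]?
Holds at x = 0: LHS = |-0 + 2| = |2| = 2, RHS = 2·0 = 0; 2 ≥ 0 — holds
Fails at x = 1: LHS = |-1 + 2| = |1| = 1, RHS = 2·1 = 2; 1 ≥ 2 — FAILS
It is satisfied by some integers in the range but not all.

Answer: Sometimes true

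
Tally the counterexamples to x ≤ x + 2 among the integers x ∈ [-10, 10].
Over all integers in [-10, 10], LHS − RHS is largest at x = 0, where it equals -2:
x = 0: RHS = 0 + 2 = 2; 0 ≤ 2 — holds
At the ends of the range:
x = -10: RHS = (-10) + 2 = -8; -10 ≤ -8 — holds
x = 10: RHS = 10 + 2 = 12; 10 ≤ 12 — holds
Hence LHS − RHS is never positive, i.e. LHS ≤ RHS throughout, so the relation holds for every integer in [-10, 10].

No counterexample appears in that range.

Answer: 0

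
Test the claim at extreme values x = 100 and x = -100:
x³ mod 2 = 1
x = 100: LHS = (100³) mod 2 = 1000000 mod 2 = 0; 0 = 1 — FAILS
x = -100: LHS = ((-100)³) mod 2 = (-1000000) mod 2 = 0; 0 = 1 — FAILS

Answer: No, fails for both x = 100 and x = -100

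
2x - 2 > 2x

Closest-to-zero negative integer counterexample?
Testing negative integers from -1 downward:
x = -1: LHS = 2·(-1) - 2 = -4, RHS = 2·(-1) = -2; -4 > -2 — FAILS  ← closest negative counterexample to 0

Answer: x = -1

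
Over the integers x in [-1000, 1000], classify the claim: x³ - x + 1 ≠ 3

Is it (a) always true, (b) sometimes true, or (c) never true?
Track d = LHS − RHS over the integers in [-1000, 1000]. Equality would need d = 0, but d changes sign only between consecutive integers, jumping over 0:
x = 1: LHS = 1³ - 1 + 1 = 1; 1 ≠ 3 — holds  (d = -2)
x = 2: LHS = 2³ - 2 + 1 = 7; 7 ≠ 3 — holds  (d = 4)
Away from these crossings d keeps a constant sign, and checking every integer in [-1000, 1000] confirms d ≠ 0 throughout. Hence the two sides are never equal, so the relation holds for every integer in [-1000, 1000].

No counterexample exists.

Answer: Always true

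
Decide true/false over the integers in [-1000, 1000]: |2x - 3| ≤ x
The claim fails at x = 0:
x = 0: LHS = |2·0 - 3| = |-3| = 3; 3 ≤ 0 — FAILS

Because a single integer refutes it, the statement is false.

Answer: False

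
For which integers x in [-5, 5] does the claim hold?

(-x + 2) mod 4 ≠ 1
Holds for: {-5, -4, -2, -1, 0, 2, 3, 4}
Fails for: {-3, 1, 5}

Answer: {-5, -4, -2, -1, 0, 2, 3, 4}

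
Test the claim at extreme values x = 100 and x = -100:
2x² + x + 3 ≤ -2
x = 100: LHS = 2·100² + 100 + 3 = 20103; 20103 ≤ -2 — FAILS
x = -100: LHS = 2·(-100)² + (-100) + 3 = 19903; 19903 ≤ -2 — FAILS

Answer: No, fails for both x = 100 and x = -100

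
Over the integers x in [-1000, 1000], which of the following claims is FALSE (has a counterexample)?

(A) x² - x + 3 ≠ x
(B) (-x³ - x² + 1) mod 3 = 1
(A) Over all integers in [-1000, 1000], LHS − RHS is always positive; it is smallest at x = 1, where it equals 2:
x = 1: LHS = 1² - 1 + 3 = 3; 3 ≠ 1 — holds
At the ends of the range:
x = -1000: LHS = (-1000)² - (-1000) + 3 = 1001003; 1001003 ≠ -1000 — holds
x = 1000: LHS = 1000² - 1000 + 3 = 999003; 999003 ≠ 1000 — holds
Hence LHS − RHS is never 0, i.e. the two sides are never equal, so the relation holds for every integer in [-1000, 1000].

(B) x = 1: LHS = (-1³ - 1² + 1) mod 3 = (-1) mod 3 = 2; 2 = 1 — FAILS

Only (B) has a counterexample.

Answer: B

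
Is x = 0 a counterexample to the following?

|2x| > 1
Substitute x = 0 into the relation:
x = 0: LHS = |2·0| = |0| = 0; 0 > 1 — FAILS

Since the claim fails at x = 0, this value is a counterexample.

Answer: Yes, x = 0 is a counterexample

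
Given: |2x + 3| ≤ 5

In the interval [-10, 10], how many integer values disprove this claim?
Counterexamples in [-10, 10]: {-10, -9, -8, -7, -6, -5, 2, 3, 4, 5, 6, 7, 8, 9, 10}.

Counting them gives 15 values.

Answer: 15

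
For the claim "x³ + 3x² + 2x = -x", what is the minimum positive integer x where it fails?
Testing positive integers:
x = 1: LHS = 1³ + 3·1² + 2·1 = 6; 6 = -1 — FAILS  ← smallest positive counterexample

Answer: x = 1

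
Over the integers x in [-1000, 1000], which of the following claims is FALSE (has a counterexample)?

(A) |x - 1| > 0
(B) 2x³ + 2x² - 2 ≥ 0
(A) x = 1: LHS = |1 - 1| = |0| = 0; 0 > 0 — FAILS
(B) x = 0: LHS = 2·0³ + 2·0² - 2 = -2; -2 ≥ 0 — FAILS

Answer: Both A and B are false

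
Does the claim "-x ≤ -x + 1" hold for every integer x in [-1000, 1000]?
Over all integers in [-1000, 1000], LHS − RHS is largest at x = 0, where it equals -1:
x = 0: LHS = -0 = 0, RHS = -0 + 1 = 1; 0 ≤ 1 — holds
At the ends of the range:
x = -1000: LHS = -(-1000) = 1000, RHS = -(-1000) + 1 = 1001; 1000 ≤ 1001 — holds
x = 1000: RHS = -1000 + 1 = -999; -1000 ≤ -999 — holds
Hence LHS − RHS is never positive, i.e. LHS ≤ RHS throughout, so the relation holds for every integer in [-1000, 1000].

No counterexample exists.

Answer: True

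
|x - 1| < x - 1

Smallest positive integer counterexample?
Testing positive integers:
x = 1: LHS = |1 - 1| = |0| = 0, RHS = 1 - 1 = 0; 0 < 0 — FAILS  ← smallest positive counterexample

Answer: x = 1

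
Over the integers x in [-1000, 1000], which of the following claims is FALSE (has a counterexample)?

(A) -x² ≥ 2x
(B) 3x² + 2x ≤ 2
(A) x = 1: LHS = -1² = -1, RHS = 2·1 = 2; -1 ≥ 2 — FAILS
(B) x = 1: LHS = 3·1² + 2·1 = 5; 5 ≤ 2 — FAILS

Answer: Both A and B are false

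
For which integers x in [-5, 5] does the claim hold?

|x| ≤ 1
Holds for: {-1, 0, 1}
Fails for: {-5, -4, -3, -2, 2, 3, 4, 5}

Answer: {-1, 0, 1}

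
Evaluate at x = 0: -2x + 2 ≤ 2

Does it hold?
x = 0: LHS = -2·0 + 2 = 2; 2 ≤ 2 — holds

The relation is satisfied at x = 0.

Answer: Yes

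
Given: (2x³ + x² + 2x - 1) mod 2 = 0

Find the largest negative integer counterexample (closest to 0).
Testing negative integers from -1 downward:
x = -1: LHS = (2·(-1)³ + (-1)² + 2·(-1) - 1) mod 2 = (-4) mod 2 = 0; 0 = 0 — holds
x = -2: LHS = (2·(-2)³ + (-2)² + 2·(-2) - 1) mod 2 = (-17) mod 2 = 1; 1 = 0 — FAILS  ← closest negative counterexample to 0

Answer: x = -2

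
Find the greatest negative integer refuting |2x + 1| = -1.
Testing negative integers from -1 downward:
x = -1: LHS = |2·(-1) + 1| = |-1| = 1; 1 = -1 — FAILS  ← closest negative counterexample to 0

Answer: x = -1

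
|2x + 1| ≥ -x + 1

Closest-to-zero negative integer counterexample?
Testing negative integers from -1 downward:
x = -1: LHS = |2·(-1) + 1| = |-1| = 1, RHS = -(-1) + 1 = 2; 1 ≥ 2 — FAILS  ← closest negative counterexample to 0

Answer: x = -1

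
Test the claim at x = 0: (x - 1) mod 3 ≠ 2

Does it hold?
x = 0: LHS = (0 - 1) mod 3 = (-1) mod 3 = 2; 2 ≠ 2 — FAILS

The relation fails at x = 0, so x = 0 is a counterexample.

Answer: No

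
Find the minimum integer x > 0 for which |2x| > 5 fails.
Testing positive integers:
x = 1: LHS = |2·1| = |2| = 2; 2 > 5 — FAILS  ← smallest positive counterexample

Answer: x = 1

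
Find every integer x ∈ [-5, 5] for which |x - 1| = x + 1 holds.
Holds for: {0}
Fails for: {-5, -4, -3, -2, -1, 1, 2, 3, 4, 5}

Answer: {0}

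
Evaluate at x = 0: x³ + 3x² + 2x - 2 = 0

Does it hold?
x = 0: LHS = 0³ + 3·0² + 2·0 - 2 = -2; -2 = 0 — FAILS

The relation fails at x = 0, so x = 0 is a counterexample.

Answer: No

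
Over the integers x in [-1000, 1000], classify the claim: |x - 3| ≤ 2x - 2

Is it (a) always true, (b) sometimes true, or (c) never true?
Holds at x = 2: LHS = |2 - 3| = |-1| = 1, RHS = 2·2 - 2 = 2; 1 ≤ 2 — holds
Fails at x = 0: LHS = |0 - 3| = |-3| = 3, RHS = 2·0 - 2 = -2; 3 ≤ -2 — FAILS
It is satisfied by some integers in the range but not all.

Answer: Sometimes true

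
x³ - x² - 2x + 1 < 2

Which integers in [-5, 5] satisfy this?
Holds for: {-5, -4, -3, -2, -1, 0, 1, 2}
Fails for: {3, 4, 5}

Answer: {-5, -4, -3, -2, -1, 0, 1, 2}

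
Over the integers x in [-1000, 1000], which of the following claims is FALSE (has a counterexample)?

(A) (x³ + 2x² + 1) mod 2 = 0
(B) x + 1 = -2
(A) x = 0: LHS = (0³ + 2·0² + 1) mod 2 = 1 mod 2 = 1; 1 = 0 — FAILS
(B) x = 0: LHS = 0 + 1 = 1; 1 = -2 — FAILS

Answer: Both A and B are false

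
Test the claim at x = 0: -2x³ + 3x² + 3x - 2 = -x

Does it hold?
x = 0: LHS = -2·0³ + 3·0² + 3·0 - 2 = -2, RHS = -0 = 0; -2 = 0 — FAILS

The relation fails at x = 0, so x = 0 is a counterexample.

Answer: No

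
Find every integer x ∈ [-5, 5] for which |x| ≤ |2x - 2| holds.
Holds for: {-5, -4, -3, -2, -1, 0, 2, 3, 4, 5}
Fails for: {1}

Answer: {-5, -4, -3, -2, -1, 0, 2, 3, 4, 5}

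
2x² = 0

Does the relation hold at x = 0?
x = 0: LHS = 2·0² = 0; 0 = 0 — holds

The relation is satisfied at x = 0.

Answer: Yes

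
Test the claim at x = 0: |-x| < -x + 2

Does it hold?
x = 0: LHS = |-0| = |0| = 0, RHS = -0 + 2 = 2; 0 < 2 — holds

The relation is satisfied at x = 0.

Answer: Yes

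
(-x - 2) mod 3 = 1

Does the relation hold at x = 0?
x = 0: LHS = (-0 - 2) mod 3 = (-2) mod 3 = 1; 1 = 1 — holds

The relation is satisfied at x = 0.

Answer: Yes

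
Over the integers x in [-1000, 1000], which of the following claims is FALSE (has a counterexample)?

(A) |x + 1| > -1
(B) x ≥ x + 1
(A) An absolute value is never negative, so the left side is ≥ 0 for every x, while the right side is -1. Tightest case in [-1000, 1000] is x = -1:
x = -1: LHS = |(-1) + 1| = |0| = 0; 0 > -1 — holds
Hence LHS − RHS is never zero or negative, i.e. LHS > RHS throughout, so the relation holds for every integer in [-1000, 1000].

(B) x = 0: RHS = 0 + 1 = 1; 0 ≥ 1 — FAILS

Only (B) has a counterexample.

Answer: B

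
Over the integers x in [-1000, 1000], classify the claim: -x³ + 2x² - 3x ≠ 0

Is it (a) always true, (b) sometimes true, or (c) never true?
Holds at x = 1: LHS = -1³ + 2·1² - 3·1 = -2; -2 ≠ 0 — holds
Fails at x = 0: LHS = -0³ + 2·0² - 3·0 = 0; 0 ≠ 0 — FAILS
It is satisfied by some integers in the range but not all.

Answer: Sometimes true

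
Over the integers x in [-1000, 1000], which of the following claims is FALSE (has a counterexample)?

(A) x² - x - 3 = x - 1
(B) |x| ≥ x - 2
(A) x = 0: LHS = 0² - 0 - 3 = -3, RHS = 0 - 1 = -1; -3 = -1 — FAILS

(B) Over all integers in [-1000, 1000], LHS − RHS is smallest at x = 0, where it equals 2:
x = 0: LHS = |0| = 0, RHS = 0 - 2 = -2; 0 ≥ -2 — holds
At the ends of the range:
x = -1000: LHS = |-1000| = 1000, RHS = (-1000) - 2 = -1002; 1000 ≥ -1002 — holds
x = 1000: LHS = |1000| = 1000, RHS = 1000 - 2 = 998; 1000 ≥ 998 — holds
Hence LHS − RHS is never negative, i.e. LHS ≥ RHS throughout, so the relation holds for every integer in [-1000, 1000].

Only (A) has a counterexample.

Answer: A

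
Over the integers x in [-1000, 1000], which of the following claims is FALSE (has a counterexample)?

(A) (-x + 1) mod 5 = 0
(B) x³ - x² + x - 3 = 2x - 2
(A) x = 0: LHS = (-0 + 1) mod 5 = 1 mod 5 = 1; 1 = 0 — FAILS
(B) x = 0: LHS = 0³ - 0² + 0 - 3 = -3, RHS = 2·0 - 2 = -2; -3 = -2 — FAILS

Answer: Both A and B are false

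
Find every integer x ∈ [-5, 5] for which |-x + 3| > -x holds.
Over all integers in [-5, 5], LHS − RHS is smallest at x = 0, where it equals 3:
x = 0: LHS = |-0 + 3| = |3| = 3, RHS = -0 = 0; 3 > 0 — holds
At the ends of the range:
x = -5: LHS = |-(-5) + 3| = |8| = 8, RHS = -(-5) = 5; 8 > 5 — holds
x = 5: LHS = |-5 + 3| = |-2| = 2; 2 > -5 — holds
Hence LHS − RHS is never zero or negative, i.e. LHS > RHS throughout, so the relation holds for every integer in [-5, 5].

Answer: All integers in [-5, 5]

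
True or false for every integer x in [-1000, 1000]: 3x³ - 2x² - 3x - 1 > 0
The claim fails at x = 0:
x = 0: LHS = 3·0³ - 2·0² - 3·0 - 1 = -1; -1 > 0 — FAILS

Because a single integer refutes it, the statement is false.

Answer: False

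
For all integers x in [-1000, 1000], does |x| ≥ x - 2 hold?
Over all integers in [-1000, 1000], LHS − RHS is smallest at x = 0, where it equals 2:
x = 0: LHS = |0| = 0, RHS = 0 - 2 = -2; 0 ≥ -2 — holds
At the ends of the range:
x = -1000: LHS = |-1000| = 1000, RHS = (-1000) - 2 = -1002; 1000 ≥ -1002 — holds
x = 1000: LHS = |1000| = 1000, RHS = 1000 - 2 = 998; 1000 ≥ 998 — holds
Hence LHS − RHS is never negative, i.e. LHS ≥ RHS throughout, so the relation holds for every integer in [-1000, 1000].

No counterexample exists.

Answer: True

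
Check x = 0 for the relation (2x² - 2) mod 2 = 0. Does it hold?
x = 0: LHS = (2·0² - 2) mod 2 = (-2) mod 2 = 0; 0 = 0 — holds

The relation is satisfied at x = 0.

Answer: Yes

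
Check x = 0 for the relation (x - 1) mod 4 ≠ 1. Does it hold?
x = 0: LHS = (0 - 1) mod 4 = (-1) mod 4 = 3; 3 ≠ 1 — holds

The relation is satisfied at x = 0.

Answer: Yes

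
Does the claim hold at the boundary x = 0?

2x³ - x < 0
x = 0: LHS = 2·0³ - 0 = 0; 0 < 0 — FAILS

The relation fails at x = 0, so x = 0 is a counterexample.

Answer: No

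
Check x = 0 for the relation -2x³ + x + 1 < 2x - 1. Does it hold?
x = 0: LHS = -2·0³ + 0 + 1 = 1, RHS = 2·0 - 1 = -1; 1 < -1 — FAILS

The relation fails at x = 0, so x = 0 is a counterexample.

Answer: No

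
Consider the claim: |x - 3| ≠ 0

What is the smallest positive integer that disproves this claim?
Testing positive integers:
x = 1: LHS = |1 - 3| = |-2| = 2; 2 ≠ 0 — holds
x = 2: LHS = |2 - 3| = |-1| = 1; 1 ≠ 0 — holds
x = 3: LHS = |3 - 3| = |0| = 0; 0 ≠ 0 — FAILS  ← smallest positive counterexample

Answer: x = 3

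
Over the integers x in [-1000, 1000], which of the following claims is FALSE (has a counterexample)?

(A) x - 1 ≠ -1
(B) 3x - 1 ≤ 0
(A) x = 0: LHS = 0 - 1 = -1; -1 ≠ -1 — FAILS
(B) x = 1: LHS = 3·1 - 1 = 2; 2 ≤ 0 — FAILS

Answer: Both A and B are false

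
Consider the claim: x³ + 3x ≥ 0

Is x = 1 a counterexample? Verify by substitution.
Substitute x = 1 into the relation:
x = 1: LHS = 1³ + 3·1 = 4; 4 ≥ 0 — holds

The claim holds here, so x = 1 is not a counterexample. (A counterexample exists elsewhere, e.g. x = -1.)

Answer: No, x = 1 is not a counterexample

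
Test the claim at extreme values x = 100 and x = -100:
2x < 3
x = 100: LHS = 2·100 = 200; 200 < 3 — FAILS
x = -100: LHS = 2·(-100) = -200; -200 < 3 — holds

Answer: Partially: fails for x = 100, holds for x = -100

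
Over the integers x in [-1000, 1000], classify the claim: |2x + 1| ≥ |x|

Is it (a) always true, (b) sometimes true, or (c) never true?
Over all integers in [-1000, 1000], LHS − RHS is smallest at x = -1, where it equals 0:
x = -1: LHS = |2·(-1) + 1| = |-1| = 1, RHS = |-1| = 1; 1 ≥ 1 — holds
At the ends of the range:
x = -1000: LHS = |2·(-1000) + 1| = |-1999| = 1999, RHS = |-1000| = 1000; 1999 ≥ 1000 — holds
x = 1000: LHS = |2·1000 + 1| = |2001| = 2001, RHS = |1000| = 1000; 2001 ≥ 1000 — holds
Hence LHS − RHS is never negative, i.e. LHS ≥ RHS throughout, so the relation holds for every integer in [-1000, 1000].

No counterexample exists.

Answer: Always true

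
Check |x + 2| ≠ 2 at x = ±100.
x = 100: LHS = |100 + 2| = |102| = 102; 102 ≠ 2 — holds
x = -100: LHS = |(-100) + 2| = |-98| = 98; 98 ≠ 2 — holds

Answer: Yes, holds for both x = 100 and x = -100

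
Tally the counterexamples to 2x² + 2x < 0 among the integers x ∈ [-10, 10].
Counterexamples in [-10, 10]: {-10, -9, -8, -7, -6, -5, -4, -3, -2, -1, 0, 1, 2, 3, 4, 5, 6, 7, 8, 9, 10}.

Counting them gives 21 values.

Answer: 21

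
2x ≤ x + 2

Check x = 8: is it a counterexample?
Substitute x = 8 into the relation:
x = 8: LHS = 2·8 = 16, RHS = 8 + 2 = 10; 16 ≤ 10 — FAILS

Since the claim fails at x = 8, this value is a counterexample.

Answer: Yes, x = 8 is a counterexample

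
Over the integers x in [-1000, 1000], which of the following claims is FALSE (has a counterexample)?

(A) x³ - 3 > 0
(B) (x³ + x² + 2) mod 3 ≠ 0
(A) x = 0: LHS = 0³ - 3 = -3; -3 > 0 — FAILS

(B) For a polynomial with integer coefficients, its value mod 3 depends only on x mod 3, so it suffices to check one representative of each residue class, x = 0, 1, 2:
x = 0: LHS = (0³ + 0² + 2) mod 3 = 2 mod 3 = 2; 2 ≠ 0 — holds
x = 1: LHS = (1³ + 1² + 2) mod 3 = 4 mod 3 = 1; 1 ≠ 0 — holds
x = 2: LHS = (2³ + 2² + 2) mod 3 = 14 mod 3 = 2; 2 ≠ 0 — holds
The relation holds in every residue class, so the relation holds for every integer in [-1000, 1000].

Only (A) has a counterexample.

Answer: A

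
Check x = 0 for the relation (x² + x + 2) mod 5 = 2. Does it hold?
x = 0: LHS = (0² + 0 + 2) mod 5 = 2 mod 5 = 2; 2 = 2 — holds

The relation is satisfied at x = 0.

Answer: Yes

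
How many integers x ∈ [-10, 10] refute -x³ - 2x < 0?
Counterexamples in [-10, 10]: {-10, -9, -8, -7, -6, -5, -4, -3, -2, -1, 0}.

Counting them gives 11 values.

Answer: 11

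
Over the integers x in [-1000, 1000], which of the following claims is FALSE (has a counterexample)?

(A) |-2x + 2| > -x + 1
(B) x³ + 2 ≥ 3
(A) x = 1: LHS = |-2·1 + 2| = |0| = 0, RHS = -1 + 1 = 0; 0 > 0 — FAILS
(B) x = 0: LHS = 0³ + 2 = 2; 2 ≥ 3 — FAILS

Answer: Both A and B are false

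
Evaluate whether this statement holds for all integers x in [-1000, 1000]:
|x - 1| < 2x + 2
The claim fails at x = -1:
x = -1: LHS = |(-1) - 1| = |-2| = 2, RHS = 2·(-1) + 2 = 0; 2 < 0 — FAILS

Because a single integer refutes it, the statement is false.

Answer: False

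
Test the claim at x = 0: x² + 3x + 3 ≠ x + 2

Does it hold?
x = 0: LHS = 0² + 3·0 + 3 = 3, RHS = 0 + 2 = 2; 3 ≠ 2 — holds

The relation is satisfied at x = 0.

Answer: Yes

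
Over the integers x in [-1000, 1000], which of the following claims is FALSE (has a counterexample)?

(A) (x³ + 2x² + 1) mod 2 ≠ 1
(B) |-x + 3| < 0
(A) x = 0: LHS = (0³ + 2·0² + 1) mod 2 = 1 mod 2 = 1; 1 ≠ 1 — FAILS
(B) x = 0: LHS = |-0 + 3| = |3| = 3; 3 < 0 — FAILS

Answer: Both A and B are false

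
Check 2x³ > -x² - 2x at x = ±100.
x = 100: LHS = 2·100³ = 2000000, RHS = -100² - 2·100 = -10200; 2000000 > -10200 — holds
x = -100: LHS = 2·(-100)³ = -2000000, RHS = -(-100)² - 2·(-100) = -9800; -2000000 > -9800 — FAILS

Answer: Partially: holds for x = 100, fails for x = -100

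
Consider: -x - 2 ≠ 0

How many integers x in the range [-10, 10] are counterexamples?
Counterexamples in [-10, 10]: {-2}.

Counting them gives 1 values.

Answer: 1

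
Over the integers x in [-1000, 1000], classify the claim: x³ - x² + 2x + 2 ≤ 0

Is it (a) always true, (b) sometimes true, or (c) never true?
Holds at x = -1: LHS = (-1)³ - (-1)² + 2·(-1) + 2 = -2; -2 ≤ 0 — holds
Fails at x = 0: LHS = 0³ - 0² + 2·0 + 2 = 2; 2 ≤ 0 — FAILS
It is satisfied by some integers in the range but not all.

Answer: Sometimes true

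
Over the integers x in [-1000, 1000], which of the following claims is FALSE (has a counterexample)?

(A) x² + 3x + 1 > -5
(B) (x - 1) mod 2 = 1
(A) Over all integers in [-1000, 1000], LHS − RHS is smallest at x = -1, where it equals 4:
x = -1: LHS = (-1)² + 3·(-1) + 1 = -1; -1 > -5 — holds
At the ends of the range:
x = -1000: LHS = (-1000)² + 3·(-1000) + 1 = 997001; 997001 > -5 — holds
x = 1000: LHS = 1000² + 3·1000 + 1 = 1003001; 1003001 > -5 — holds
Hence LHS − RHS is never zero or negative, i.e. LHS > RHS throughout, so the relation holds for every integer in [-1000, 1000].

(B) x = 1: LHS = (1 - 1) mod 2 = 0 mod 2 = 0; 0 = 1 — FAILS

Only (B) has a counterexample.

Answer: B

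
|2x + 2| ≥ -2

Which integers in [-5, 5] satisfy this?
An absolute value is never negative, so the left side is ≥ 0 for every x, while the right side is -2. Tightest case in [-5, 5] is x = -1:
x = -1: LHS = |2·(-1) + 2| = |0| = 0; 0 ≥ -2 — holds
Hence LHS − RHS is never negative, i.e. LHS ≥ RHS throughout, so the relation holds for every integer in [-5, 5].

Answer: All integers in [-5, 5]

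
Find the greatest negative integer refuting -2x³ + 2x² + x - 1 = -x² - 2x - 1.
Testing negative integers from -1 downward:
x = -1: LHS = -2·(-1)³ + 2·(-1)² + (-1) - 1 = 2, RHS = -(-1)² - 2·(-1) - 1 = 0; 2 = 0 — FAILS  ← closest negative counterexample to 0

Answer: x = -1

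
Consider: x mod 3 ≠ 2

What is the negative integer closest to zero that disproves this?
Testing negative integers from -1 downward:
x = -1: LHS = (-1) mod 3 = 2; 2 ≠ 2 — FAILS  ← closest negative counterexample to 0

Answer: x = -1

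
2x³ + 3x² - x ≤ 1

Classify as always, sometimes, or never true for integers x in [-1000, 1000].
Holds at x = 0: LHS = 2·0³ + 3·0² - 0 = 0; 0 ≤ 1 — holds
Fails at x = 1: LHS = 2·1³ + 3·1² - 1 = 4; 4 ≤ 1 — FAILS
It is satisfied by some integers in the range but not all.

Answer: Sometimes true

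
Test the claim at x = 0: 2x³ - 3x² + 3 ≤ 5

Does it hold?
x = 0: LHS = 2·0³ - 3·0² + 3 = 3; 3 ≤ 5 — holds

The relation is satisfied at x = 0.

Answer: Yes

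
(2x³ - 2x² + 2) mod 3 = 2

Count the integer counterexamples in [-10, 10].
Counterexamples in [-10, 10]: {-10, -7, -4, -1, 2, 5, 8}.

Counting them gives 7 values.

Answer: 7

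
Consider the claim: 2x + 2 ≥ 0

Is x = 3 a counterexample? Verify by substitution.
Substitute x = 3 into the relation:
x = 3: LHS = 2·3 + 2 = 8; 8 ≥ 0 — holds

The claim holds here, so x = 3 is not a counterexample. (A counterexample exists elsewhere, e.g. x = -2.)

Answer: No, x = 3 is not a counterexample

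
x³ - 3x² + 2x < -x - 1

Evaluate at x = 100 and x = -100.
x = 100: LHS = 100³ - 3·100² + 2·100 = 970200, RHS = -100 - 1 = -101; 970200 < -101 — FAILS
x = -100: LHS = (-100)³ - 3·(-100)² + 2·(-100) = -1030200, RHS = -(-100) - 1 = 99; -1030200 < 99 — holds

Answer: Partially: fails for x = 100, holds for x = -100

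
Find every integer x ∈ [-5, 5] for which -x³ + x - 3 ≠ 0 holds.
Track d = LHS − RHS over the integers in [-5, 5]. Equality would need d = 0, but d changes sign only between consecutive integers, jumping over 0:
x = -2: LHS = -(-2)³ + (-2) - 3 = 3; 3 ≠ 0 — holds  (d = 3)
x = -1: LHS = -(-1)³ + (-1) - 3 = -3; -3 ≠ 0 — holds  (d = -3)
Away from these crossings d keeps a constant sign, and checking every integer in [-5, 5] confirms d ≠ 0 throughout. Hence the two sides are never equal, so the relation holds for every integer in [-5, 5].

Answer: All integers in [-5, 5]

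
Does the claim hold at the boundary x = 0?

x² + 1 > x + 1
x = 0: LHS = 0² + 1 = 1, RHS = 0 + 1 = 1; 1 > 1 — FAILS

The relation fails at x = 0, so x = 0 is a counterexample.

Answer: No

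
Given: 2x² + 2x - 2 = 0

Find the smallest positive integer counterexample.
Testing positive integers:
x = 1: LHS = 2·1² + 2·1 - 2 = 2; 2 = 0 — FAILS  ← smallest positive counterexample

Answer: x = 1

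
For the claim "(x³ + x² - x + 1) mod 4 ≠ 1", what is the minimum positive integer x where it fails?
Testing positive integers:
x = 1: LHS = (1³ + 1² - 1 + 1) mod 4 = 2 mod 4 = 2; 2 ≠ 1 — holds
x = 2: LHS = (2³ + 2² - 2 + 1) mod 4 = 11 mod 4 = 3; 3 ≠ 1 — holds
x = 3: LHS = (3³ + 3² - 3 + 1) mod 4 = 34 mod 4 = 2; 2 ≠ 1 — holds
x = 4: LHS = (4³ + 4² - 4 + 1) mod 4 = 77 mod 4 = 1; 1 ≠ 1 — FAILS  ← smallest positive counterexample

Answer: x = 4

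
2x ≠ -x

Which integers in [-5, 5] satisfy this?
Holds for: {-5, -4, -3, -2, -1, 1, 2, 3, 4, 5}
Fails for: {0}

Answer: {-5, -4, -3, -2, -1, 1, 2, 3, 4, 5}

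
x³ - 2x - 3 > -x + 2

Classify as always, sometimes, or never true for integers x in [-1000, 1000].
Holds at x = 2: LHS = 2³ - 2·2 - 3 = 1, RHS = -2 + 2 = 0; 1 > 0 — holds
Fails at x = 0: LHS = 0³ - 2·0 - 3 = -3, RHS = -0 + 2 = 2; -3 > 2 — FAILS
It is satisfied by some integers in the range but not all.

Answer: Sometimes true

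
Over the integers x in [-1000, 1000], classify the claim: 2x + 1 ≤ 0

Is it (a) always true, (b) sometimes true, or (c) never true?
Holds at x = -1: LHS = 2·(-1) + 1 = -1; -1 ≤ 0 — holds
Fails at x = 0: LHS = 2·0 + 1 = 1; 1 ≤ 0 — FAILS
It is satisfied by some integers in the range but not all.

Answer: Sometimes true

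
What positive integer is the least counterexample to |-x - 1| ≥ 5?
Testing positive integers:
x = 1: LHS = |-1 - 1| = |-2| = 2; 2 ≥ 5 — FAILS  ← smallest positive counterexample

Answer: x = 1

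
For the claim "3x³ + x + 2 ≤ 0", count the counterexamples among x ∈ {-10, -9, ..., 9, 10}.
Counterexamples in [-10, 10]: {0, 1, 2, 3, 4, 5, 6, 7, 8, 9, 10}.

Counting them gives 11 values.

Answer: 11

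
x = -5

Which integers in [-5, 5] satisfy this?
Holds for: {-5}
Fails for: {-4, -3, -2, -1, 0, 1, 2, 3, 4, 5}

Answer: {-5}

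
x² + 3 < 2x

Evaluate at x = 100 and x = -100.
x = 100: LHS = 100² + 3 = 10003, RHS = 2·100 = 200; 10003 < 200 — FAILS
x = -100: LHS = (-100)² + 3 = 10003, RHS = 2·(-100) = -200; 10003 < -200 — FAILS

Answer: No, fails for both x = 100 and x = -100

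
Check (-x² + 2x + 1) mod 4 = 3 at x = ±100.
x = 100: LHS = (-100² + 2·100 + 1) mod 4 = (-9799) mod 4 = 1; 1 = 3 — FAILS
x = -100: LHS = (-(-100)² + 2·(-100) + 1) mod 4 = (-10199) mod 4 = 1; 1 = 3 — FAILS

Answer: No, fails for both x = 100 and x = -100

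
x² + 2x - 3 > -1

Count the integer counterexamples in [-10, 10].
Counterexamples in [-10, 10]: {-2, -1, 0}.

Counting them gives 3 values.

Answer: 3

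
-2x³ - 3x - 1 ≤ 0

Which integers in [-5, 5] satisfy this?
Holds for: {0, 1, 2, 3, 4, 5}
Fails for: {-5, -4, -3, -2, -1}

Answer: {0, 1, 2, 3, 4, 5}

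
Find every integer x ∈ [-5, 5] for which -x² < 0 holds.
Holds for: {-5, -4, -3, -2, -1, 1, 2, 3, 4, 5}
Fails for: {0}

Answer: {-5, -4, -3, -2, -1, 1, 2, 3, 4, 5}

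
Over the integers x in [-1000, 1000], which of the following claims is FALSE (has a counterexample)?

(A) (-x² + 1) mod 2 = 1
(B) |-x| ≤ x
(A) x = 1: LHS = (-1² + 1) mod 2 = 0 mod 2 = 0; 0 = 1 — FAILS
(B) x = -1: LHS = |-(-1)| = |1| = 1; 1 ≤ -1 — FAILS

Answer: Both A and B are false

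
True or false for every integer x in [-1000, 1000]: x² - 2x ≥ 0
The claim fails at x = 1:
x = 1: LHS = 1² - 2·1 = -1; -1 ≥ 0 — FAILS

Because a single integer refutes it, the statement is false.

Answer: False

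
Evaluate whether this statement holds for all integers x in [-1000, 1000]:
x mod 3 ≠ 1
The claim fails at x = 1:
x = 1: LHS = 1 mod 3 = 1; 1 ≠ 1 — FAILS

Because a single integer refutes it, the statement is false.

Answer: False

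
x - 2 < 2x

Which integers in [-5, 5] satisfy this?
Holds for: {-1, 0, 1, 2, 3, 4, 5}
Fails for: {-5, -4, -3, -2}

Answer: {-1, 0, 1, 2, 3, 4, 5}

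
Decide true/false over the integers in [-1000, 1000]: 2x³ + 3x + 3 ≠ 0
Track d = LHS − RHS over the integers in [-1000, 1000]. Equality would need d = 0, but d changes sign only between consecutive integers, jumping over 0:
x = -1: LHS = 2·(-1)³ + 3·(-1) + 3 = -2; -2 ≠ 0 — holds  (d = -2)
x = 0: LHS = 2·0³ + 3·0 + 3 = 3; 3 ≠ 0 — holds  (d = 3)
Away from these crossings d keeps a constant sign, and checking every integer in [-1000, 1000] confirms d ≠ 0 throughout. Hence the two sides are never equal, so the relation holds for every integer in [-1000, 1000].

No counterexample exists.

Answer: True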